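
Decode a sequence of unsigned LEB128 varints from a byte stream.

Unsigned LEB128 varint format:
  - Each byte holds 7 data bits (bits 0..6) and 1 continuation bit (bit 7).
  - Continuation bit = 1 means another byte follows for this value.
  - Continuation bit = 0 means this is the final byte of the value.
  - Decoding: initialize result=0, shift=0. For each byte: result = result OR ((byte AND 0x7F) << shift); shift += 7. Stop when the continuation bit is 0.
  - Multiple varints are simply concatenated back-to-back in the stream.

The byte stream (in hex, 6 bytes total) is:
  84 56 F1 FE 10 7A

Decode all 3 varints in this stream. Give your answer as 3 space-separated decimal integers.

Answer: 11012 278385 122

Derivation:
  byte[0]=0x84 cont=1 payload=0x04=4: acc |= 4<<0 -> acc=4 shift=7
  byte[1]=0x56 cont=0 payload=0x56=86: acc |= 86<<7 -> acc=11012 shift=14 [end]
Varint 1: bytes[0:2] = 84 56 -> value 11012 (2 byte(s))
  byte[2]=0xF1 cont=1 payload=0x71=113: acc |= 113<<0 -> acc=113 shift=7
  byte[3]=0xFE cont=1 payload=0x7E=126: acc |= 126<<7 -> acc=16241 shift=14
  byte[4]=0x10 cont=0 payload=0x10=16: acc |= 16<<14 -> acc=278385 shift=21 [end]
Varint 2: bytes[2:5] = F1 FE 10 -> value 278385 (3 byte(s))
  byte[5]=0x7A cont=0 payload=0x7A=122: acc |= 122<<0 -> acc=122 shift=7 [end]
Varint 3: bytes[5:6] = 7A -> value 122 (1 byte(s))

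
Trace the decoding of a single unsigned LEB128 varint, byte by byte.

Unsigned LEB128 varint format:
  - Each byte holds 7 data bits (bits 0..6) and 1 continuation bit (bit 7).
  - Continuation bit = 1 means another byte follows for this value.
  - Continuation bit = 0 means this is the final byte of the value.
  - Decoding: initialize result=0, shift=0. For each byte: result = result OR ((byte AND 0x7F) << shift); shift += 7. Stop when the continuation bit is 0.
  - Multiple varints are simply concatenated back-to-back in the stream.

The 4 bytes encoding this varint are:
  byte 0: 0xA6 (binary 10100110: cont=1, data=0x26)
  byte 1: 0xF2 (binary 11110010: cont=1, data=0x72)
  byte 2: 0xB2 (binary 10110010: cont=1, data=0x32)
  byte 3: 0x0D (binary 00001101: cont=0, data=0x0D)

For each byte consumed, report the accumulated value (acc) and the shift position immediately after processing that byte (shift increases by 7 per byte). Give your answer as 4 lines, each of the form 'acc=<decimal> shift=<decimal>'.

Answer: acc=38 shift=7
acc=14630 shift=14
acc=833830 shift=21
acc=28096806 shift=28

Derivation:
byte 0=0xA6: payload=0x26=38, contrib = 38<<0 = 38; acc -> 38, shift -> 7
byte 1=0xF2: payload=0x72=114, contrib = 114<<7 = 14592; acc -> 14630, shift -> 14
byte 2=0xB2: payload=0x32=50, contrib = 50<<14 = 819200; acc -> 833830, shift -> 21
byte 3=0x0D: payload=0x0D=13, contrib = 13<<21 = 27262976; acc -> 28096806, shift -> 28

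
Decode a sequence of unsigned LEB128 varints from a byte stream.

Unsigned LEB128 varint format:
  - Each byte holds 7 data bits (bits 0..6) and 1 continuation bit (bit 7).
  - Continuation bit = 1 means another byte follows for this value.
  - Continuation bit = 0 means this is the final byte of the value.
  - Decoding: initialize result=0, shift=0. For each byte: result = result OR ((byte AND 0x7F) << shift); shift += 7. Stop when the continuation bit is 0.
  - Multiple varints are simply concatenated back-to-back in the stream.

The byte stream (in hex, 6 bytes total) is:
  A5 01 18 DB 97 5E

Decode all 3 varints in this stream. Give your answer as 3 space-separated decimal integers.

Answer: 165 24 1543131

Derivation:
  byte[0]=0xA5 cont=1 payload=0x25=37: acc |= 37<<0 -> acc=37 shift=7
  byte[1]=0x01 cont=0 payload=0x01=1: acc |= 1<<7 -> acc=165 shift=14 [end]
Varint 1: bytes[0:2] = A5 01 -> value 165 (2 byte(s))
  byte[2]=0x18 cont=0 payload=0x18=24: acc |= 24<<0 -> acc=24 shift=7 [end]
Varint 2: bytes[2:3] = 18 -> value 24 (1 byte(s))
  byte[3]=0xDB cont=1 payload=0x5B=91: acc |= 91<<0 -> acc=91 shift=7
  byte[4]=0x97 cont=1 payload=0x17=23: acc |= 23<<7 -> acc=3035 shift=14
  byte[5]=0x5E cont=0 payload=0x5E=94: acc |= 94<<14 -> acc=1543131 shift=21 [end]
Varint 3: bytes[3:6] = DB 97 5E -> value 1543131 (3 byte(s))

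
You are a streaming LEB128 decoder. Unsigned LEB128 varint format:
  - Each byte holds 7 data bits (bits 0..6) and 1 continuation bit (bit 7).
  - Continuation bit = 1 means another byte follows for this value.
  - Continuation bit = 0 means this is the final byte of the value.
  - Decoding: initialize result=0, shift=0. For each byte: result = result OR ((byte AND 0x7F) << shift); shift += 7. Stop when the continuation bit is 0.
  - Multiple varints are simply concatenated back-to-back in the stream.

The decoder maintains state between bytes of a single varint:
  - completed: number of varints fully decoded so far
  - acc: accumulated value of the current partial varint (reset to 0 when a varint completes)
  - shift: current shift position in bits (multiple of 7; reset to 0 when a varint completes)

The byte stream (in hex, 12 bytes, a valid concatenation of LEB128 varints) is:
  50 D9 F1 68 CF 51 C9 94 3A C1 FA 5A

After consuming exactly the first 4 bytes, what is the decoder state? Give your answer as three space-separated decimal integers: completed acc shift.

byte[0]=0x50 cont=0 payload=0x50: varint #1 complete (value=80); reset -> completed=1 acc=0 shift=0
byte[1]=0xD9 cont=1 payload=0x59: acc |= 89<<0 -> completed=1 acc=89 shift=7
byte[2]=0xF1 cont=1 payload=0x71: acc |= 113<<7 -> completed=1 acc=14553 shift=14
byte[3]=0x68 cont=0 payload=0x68: varint #2 complete (value=1718489); reset -> completed=2 acc=0 shift=0

Answer: 2 0 0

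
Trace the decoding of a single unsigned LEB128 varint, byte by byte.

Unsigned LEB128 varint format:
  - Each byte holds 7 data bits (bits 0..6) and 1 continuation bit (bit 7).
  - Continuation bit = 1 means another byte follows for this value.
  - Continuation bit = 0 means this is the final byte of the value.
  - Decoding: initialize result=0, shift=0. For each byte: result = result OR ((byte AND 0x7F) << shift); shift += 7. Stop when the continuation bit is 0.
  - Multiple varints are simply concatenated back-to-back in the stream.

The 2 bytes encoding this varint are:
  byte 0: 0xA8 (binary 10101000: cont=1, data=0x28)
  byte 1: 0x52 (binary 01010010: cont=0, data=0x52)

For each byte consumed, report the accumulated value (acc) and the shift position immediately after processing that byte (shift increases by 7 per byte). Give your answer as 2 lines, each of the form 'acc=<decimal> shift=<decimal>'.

byte 0=0xA8: payload=0x28=40, contrib = 40<<0 = 40; acc -> 40, shift -> 7
byte 1=0x52: payload=0x52=82, contrib = 82<<7 = 10496; acc -> 10536, shift -> 14

Answer: acc=40 shift=7
acc=10536 shift=14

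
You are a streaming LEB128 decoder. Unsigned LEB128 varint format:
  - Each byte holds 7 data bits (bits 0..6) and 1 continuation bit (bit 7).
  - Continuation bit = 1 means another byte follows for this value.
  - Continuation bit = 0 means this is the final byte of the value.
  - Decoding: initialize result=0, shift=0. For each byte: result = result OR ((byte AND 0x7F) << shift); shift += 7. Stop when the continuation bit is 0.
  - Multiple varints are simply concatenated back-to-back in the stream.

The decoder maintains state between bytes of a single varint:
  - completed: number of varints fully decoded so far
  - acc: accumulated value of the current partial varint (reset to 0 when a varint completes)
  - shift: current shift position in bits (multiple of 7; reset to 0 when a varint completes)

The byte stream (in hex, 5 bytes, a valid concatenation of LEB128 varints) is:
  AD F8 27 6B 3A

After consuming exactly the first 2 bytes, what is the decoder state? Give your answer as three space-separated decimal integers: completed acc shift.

byte[0]=0xAD cont=1 payload=0x2D: acc |= 45<<0 -> completed=0 acc=45 shift=7
byte[1]=0xF8 cont=1 payload=0x78: acc |= 120<<7 -> completed=0 acc=15405 shift=14

Answer: 0 15405 14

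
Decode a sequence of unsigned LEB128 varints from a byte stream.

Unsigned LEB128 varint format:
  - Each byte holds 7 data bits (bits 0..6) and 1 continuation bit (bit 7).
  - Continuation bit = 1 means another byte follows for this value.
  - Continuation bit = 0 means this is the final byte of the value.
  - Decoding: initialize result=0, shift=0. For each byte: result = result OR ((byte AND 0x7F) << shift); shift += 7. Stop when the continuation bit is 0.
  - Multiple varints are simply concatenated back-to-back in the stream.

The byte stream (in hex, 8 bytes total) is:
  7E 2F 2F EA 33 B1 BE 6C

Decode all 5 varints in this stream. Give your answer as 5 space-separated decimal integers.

Answer: 126 47 47 6634 1777457

Derivation:
  byte[0]=0x7E cont=0 payload=0x7E=126: acc |= 126<<0 -> acc=126 shift=7 [end]
Varint 1: bytes[0:1] = 7E -> value 126 (1 byte(s))
  byte[1]=0x2F cont=0 payload=0x2F=47: acc |= 47<<0 -> acc=47 shift=7 [end]
Varint 2: bytes[1:2] = 2F -> value 47 (1 byte(s))
  byte[2]=0x2F cont=0 payload=0x2F=47: acc |= 47<<0 -> acc=47 shift=7 [end]
Varint 3: bytes[2:3] = 2F -> value 47 (1 byte(s))
  byte[3]=0xEA cont=1 payload=0x6A=106: acc |= 106<<0 -> acc=106 shift=7
  byte[4]=0x33 cont=0 payload=0x33=51: acc |= 51<<7 -> acc=6634 shift=14 [end]
Varint 4: bytes[3:5] = EA 33 -> value 6634 (2 byte(s))
  byte[5]=0xB1 cont=1 payload=0x31=49: acc |= 49<<0 -> acc=49 shift=7
  byte[6]=0xBE cont=1 payload=0x3E=62: acc |= 62<<7 -> acc=7985 shift=14
  byte[7]=0x6C cont=0 payload=0x6C=108: acc |= 108<<14 -> acc=1777457 shift=21 [end]
Varint 5: bytes[5:8] = B1 BE 6C -> value 1777457 (3 byte(s))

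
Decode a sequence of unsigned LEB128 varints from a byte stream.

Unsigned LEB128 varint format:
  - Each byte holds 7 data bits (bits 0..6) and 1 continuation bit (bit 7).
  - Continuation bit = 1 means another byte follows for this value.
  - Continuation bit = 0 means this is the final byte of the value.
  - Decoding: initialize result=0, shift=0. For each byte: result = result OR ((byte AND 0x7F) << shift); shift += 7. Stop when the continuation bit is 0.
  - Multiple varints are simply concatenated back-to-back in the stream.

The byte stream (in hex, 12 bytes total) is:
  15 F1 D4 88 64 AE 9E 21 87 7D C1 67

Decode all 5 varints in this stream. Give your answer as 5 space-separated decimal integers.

  byte[0]=0x15 cont=0 payload=0x15=21: acc |= 21<<0 -> acc=21 shift=7 [end]
Varint 1: bytes[0:1] = 15 -> value 21 (1 byte(s))
  byte[1]=0xF1 cont=1 payload=0x71=113: acc |= 113<<0 -> acc=113 shift=7
  byte[2]=0xD4 cont=1 payload=0x54=84: acc |= 84<<7 -> acc=10865 shift=14
  byte[3]=0x88 cont=1 payload=0x08=8: acc |= 8<<14 -> acc=141937 shift=21
  byte[4]=0x64 cont=0 payload=0x64=100: acc |= 100<<21 -> acc=209857137 shift=28 [end]
Varint 2: bytes[1:5] = F1 D4 88 64 -> value 209857137 (4 byte(s))
  byte[5]=0xAE cont=1 payload=0x2E=46: acc |= 46<<0 -> acc=46 shift=7
  byte[6]=0x9E cont=1 payload=0x1E=30: acc |= 30<<7 -> acc=3886 shift=14
  byte[7]=0x21 cont=0 payload=0x21=33: acc |= 33<<14 -> acc=544558 shift=21 [end]
Varint 3: bytes[5:8] = AE 9E 21 -> value 544558 (3 byte(s))
  byte[8]=0x87 cont=1 payload=0x07=7: acc |= 7<<0 -> acc=7 shift=7
  byte[9]=0x7D cont=0 payload=0x7D=125: acc |= 125<<7 -> acc=16007 shift=14 [end]
Varint 4: bytes[8:10] = 87 7D -> value 16007 (2 byte(s))
  byte[10]=0xC1 cont=1 payload=0x41=65: acc |= 65<<0 -> acc=65 shift=7
  byte[11]=0x67 cont=0 payload=0x67=103: acc |= 103<<7 -> acc=13249 shift=14 [end]
Varint 5: bytes[10:12] = C1 67 -> value 13249 (2 byte(s))

Answer: 21 209857137 544558 16007 13249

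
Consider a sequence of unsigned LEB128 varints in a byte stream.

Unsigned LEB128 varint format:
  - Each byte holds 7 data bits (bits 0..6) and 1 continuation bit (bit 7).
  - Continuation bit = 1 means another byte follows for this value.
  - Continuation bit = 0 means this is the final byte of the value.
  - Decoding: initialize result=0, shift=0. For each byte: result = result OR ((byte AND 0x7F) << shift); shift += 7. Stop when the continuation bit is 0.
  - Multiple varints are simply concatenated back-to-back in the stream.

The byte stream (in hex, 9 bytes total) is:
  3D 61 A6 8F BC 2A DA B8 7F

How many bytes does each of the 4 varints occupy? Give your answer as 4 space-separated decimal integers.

Answer: 1 1 4 3

Derivation:
  byte[0]=0x3D cont=0 payload=0x3D=61: acc |= 61<<0 -> acc=61 shift=7 [end]
Varint 1: bytes[0:1] = 3D -> value 61 (1 byte(s))
  byte[1]=0x61 cont=0 payload=0x61=97: acc |= 97<<0 -> acc=97 shift=7 [end]
Varint 2: bytes[1:2] = 61 -> value 97 (1 byte(s))
  byte[2]=0xA6 cont=1 payload=0x26=38: acc |= 38<<0 -> acc=38 shift=7
  byte[3]=0x8F cont=1 payload=0x0F=15: acc |= 15<<7 -> acc=1958 shift=14
  byte[4]=0xBC cont=1 payload=0x3C=60: acc |= 60<<14 -> acc=984998 shift=21
  byte[5]=0x2A cont=0 payload=0x2A=42: acc |= 42<<21 -> acc=89065382 shift=28 [end]
Varint 3: bytes[2:6] = A6 8F BC 2A -> value 89065382 (4 byte(s))
  byte[6]=0xDA cont=1 payload=0x5A=90: acc |= 90<<0 -> acc=90 shift=7
  byte[7]=0xB8 cont=1 payload=0x38=56: acc |= 56<<7 -> acc=7258 shift=14
  byte[8]=0x7F cont=0 payload=0x7F=127: acc |= 127<<14 -> acc=2088026 shift=21 [end]
Varint 4: bytes[6:9] = DA B8 7F -> value 2088026 (3 byte(s))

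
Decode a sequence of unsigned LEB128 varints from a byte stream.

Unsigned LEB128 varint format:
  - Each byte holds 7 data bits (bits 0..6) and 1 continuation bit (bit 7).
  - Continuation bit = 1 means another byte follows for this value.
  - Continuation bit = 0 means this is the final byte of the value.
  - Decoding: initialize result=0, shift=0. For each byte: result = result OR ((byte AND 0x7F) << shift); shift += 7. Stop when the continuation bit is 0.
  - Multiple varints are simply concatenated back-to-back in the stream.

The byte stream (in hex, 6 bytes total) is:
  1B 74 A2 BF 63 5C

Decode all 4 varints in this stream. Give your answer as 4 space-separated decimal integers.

Answer: 27 116 1630114 92

Derivation:
  byte[0]=0x1B cont=0 payload=0x1B=27: acc |= 27<<0 -> acc=27 shift=7 [end]
Varint 1: bytes[0:1] = 1B -> value 27 (1 byte(s))
  byte[1]=0x74 cont=0 payload=0x74=116: acc |= 116<<0 -> acc=116 shift=7 [end]
Varint 2: bytes[1:2] = 74 -> value 116 (1 byte(s))
  byte[2]=0xA2 cont=1 payload=0x22=34: acc |= 34<<0 -> acc=34 shift=7
  byte[3]=0xBF cont=1 payload=0x3F=63: acc |= 63<<7 -> acc=8098 shift=14
  byte[4]=0x63 cont=0 payload=0x63=99: acc |= 99<<14 -> acc=1630114 shift=21 [end]
Varint 3: bytes[2:5] = A2 BF 63 -> value 1630114 (3 byte(s))
  byte[5]=0x5C cont=0 payload=0x5C=92: acc |= 92<<0 -> acc=92 shift=7 [end]
Varint 4: bytes[5:6] = 5C -> value 92 (1 byte(s))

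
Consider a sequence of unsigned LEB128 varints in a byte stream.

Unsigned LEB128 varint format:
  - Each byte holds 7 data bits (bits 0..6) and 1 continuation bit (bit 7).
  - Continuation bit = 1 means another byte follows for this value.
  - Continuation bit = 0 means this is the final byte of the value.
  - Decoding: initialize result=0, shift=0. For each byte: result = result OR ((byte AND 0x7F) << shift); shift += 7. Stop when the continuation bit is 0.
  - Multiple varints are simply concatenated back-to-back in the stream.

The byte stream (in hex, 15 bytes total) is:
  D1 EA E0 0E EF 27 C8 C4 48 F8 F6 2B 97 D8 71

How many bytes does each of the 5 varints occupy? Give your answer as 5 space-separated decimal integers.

Answer: 4 2 3 3 3

Derivation:
  byte[0]=0xD1 cont=1 payload=0x51=81: acc |= 81<<0 -> acc=81 shift=7
  byte[1]=0xEA cont=1 payload=0x6A=106: acc |= 106<<7 -> acc=13649 shift=14
  byte[2]=0xE0 cont=1 payload=0x60=96: acc |= 96<<14 -> acc=1586513 shift=21
  byte[3]=0x0E cont=0 payload=0x0E=14: acc |= 14<<21 -> acc=30946641 shift=28 [end]
Varint 1: bytes[0:4] = D1 EA E0 0E -> value 30946641 (4 byte(s))
  byte[4]=0xEF cont=1 payload=0x6F=111: acc |= 111<<0 -> acc=111 shift=7
  byte[5]=0x27 cont=0 payload=0x27=39: acc |= 39<<7 -> acc=5103 shift=14 [end]
Varint 2: bytes[4:6] = EF 27 -> value 5103 (2 byte(s))
  byte[6]=0xC8 cont=1 payload=0x48=72: acc |= 72<<0 -> acc=72 shift=7
  byte[7]=0xC4 cont=1 payload=0x44=68: acc |= 68<<7 -> acc=8776 shift=14
  byte[8]=0x48 cont=0 payload=0x48=72: acc |= 72<<14 -> acc=1188424 shift=21 [end]
Varint 3: bytes[6:9] = C8 C4 48 -> value 1188424 (3 byte(s))
  byte[9]=0xF8 cont=1 payload=0x78=120: acc |= 120<<0 -> acc=120 shift=7
  byte[10]=0xF6 cont=1 payload=0x76=118: acc |= 118<<7 -> acc=15224 shift=14
  byte[11]=0x2B cont=0 payload=0x2B=43: acc |= 43<<14 -> acc=719736 shift=21 [end]
Varint 4: bytes[9:12] = F8 F6 2B -> value 719736 (3 byte(s))
  byte[12]=0x97 cont=1 payload=0x17=23: acc |= 23<<0 -> acc=23 shift=7
  byte[13]=0xD8 cont=1 payload=0x58=88: acc |= 88<<7 -> acc=11287 shift=14
  byte[14]=0x71 cont=0 payload=0x71=113: acc |= 113<<14 -> acc=1862679 shift=21 [end]
Varint 5: bytes[12:15] = 97 D8 71 -> value 1862679 (3 byte(s))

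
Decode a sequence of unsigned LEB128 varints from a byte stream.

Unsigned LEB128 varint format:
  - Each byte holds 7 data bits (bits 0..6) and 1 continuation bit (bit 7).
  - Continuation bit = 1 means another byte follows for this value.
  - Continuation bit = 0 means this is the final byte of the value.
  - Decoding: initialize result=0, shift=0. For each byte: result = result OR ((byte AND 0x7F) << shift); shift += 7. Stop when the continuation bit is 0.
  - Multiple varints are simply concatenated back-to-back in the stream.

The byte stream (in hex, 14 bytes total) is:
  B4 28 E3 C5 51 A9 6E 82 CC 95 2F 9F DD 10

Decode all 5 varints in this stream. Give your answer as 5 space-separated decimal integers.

  byte[0]=0xB4 cont=1 payload=0x34=52: acc |= 52<<0 -> acc=52 shift=7
  byte[1]=0x28 cont=0 payload=0x28=40: acc |= 40<<7 -> acc=5172 shift=14 [end]
Varint 1: bytes[0:2] = B4 28 -> value 5172 (2 byte(s))
  byte[2]=0xE3 cont=1 payload=0x63=99: acc |= 99<<0 -> acc=99 shift=7
  byte[3]=0xC5 cont=1 payload=0x45=69: acc |= 69<<7 -> acc=8931 shift=14
  byte[4]=0x51 cont=0 payload=0x51=81: acc |= 81<<14 -> acc=1336035 shift=21 [end]
Varint 2: bytes[2:5] = E3 C5 51 -> value 1336035 (3 byte(s))
  byte[5]=0xA9 cont=1 payload=0x29=41: acc |= 41<<0 -> acc=41 shift=7
  byte[6]=0x6E cont=0 payload=0x6E=110: acc |= 110<<7 -> acc=14121 shift=14 [end]
Varint 3: bytes[5:7] = A9 6E -> value 14121 (2 byte(s))
  byte[7]=0x82 cont=1 payload=0x02=2: acc |= 2<<0 -> acc=2 shift=7
  byte[8]=0xCC cont=1 payload=0x4C=76: acc |= 76<<7 -> acc=9730 shift=14
  byte[9]=0x95 cont=1 payload=0x15=21: acc |= 21<<14 -> acc=353794 shift=21
  byte[10]=0x2F cont=0 payload=0x2F=47: acc |= 47<<21 -> acc=98919938 shift=28 [end]
Varint 4: bytes[7:11] = 82 CC 95 2F -> value 98919938 (4 byte(s))
  byte[11]=0x9F cont=1 payload=0x1F=31: acc |= 31<<0 -> acc=31 shift=7
  byte[12]=0xDD cont=1 payload=0x5D=93: acc |= 93<<7 -> acc=11935 shift=14
  byte[13]=0x10 cont=0 payload=0x10=16: acc |= 16<<14 -> acc=274079 shift=21 [end]
Varint 5: bytes[11:14] = 9F DD 10 -> value 274079 (3 byte(s))

Answer: 5172 1336035 14121 98919938 274079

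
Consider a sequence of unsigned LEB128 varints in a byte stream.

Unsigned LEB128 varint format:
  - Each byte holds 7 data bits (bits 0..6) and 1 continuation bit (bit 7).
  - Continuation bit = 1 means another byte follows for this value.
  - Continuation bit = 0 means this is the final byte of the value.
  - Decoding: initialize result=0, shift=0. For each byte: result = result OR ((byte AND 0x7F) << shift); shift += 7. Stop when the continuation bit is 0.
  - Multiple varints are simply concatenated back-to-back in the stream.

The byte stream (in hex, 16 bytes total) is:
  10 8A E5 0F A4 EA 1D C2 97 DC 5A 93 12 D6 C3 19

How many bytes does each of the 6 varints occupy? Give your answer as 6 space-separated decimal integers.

Answer: 1 3 3 4 2 3

Derivation:
  byte[0]=0x10 cont=0 payload=0x10=16: acc |= 16<<0 -> acc=16 shift=7 [end]
Varint 1: bytes[0:1] = 10 -> value 16 (1 byte(s))
  byte[1]=0x8A cont=1 payload=0x0A=10: acc |= 10<<0 -> acc=10 shift=7
  byte[2]=0xE5 cont=1 payload=0x65=101: acc |= 101<<7 -> acc=12938 shift=14
  byte[3]=0x0F cont=0 payload=0x0F=15: acc |= 15<<14 -> acc=258698 shift=21 [end]
Varint 2: bytes[1:4] = 8A E5 0F -> value 258698 (3 byte(s))
  byte[4]=0xA4 cont=1 payload=0x24=36: acc |= 36<<0 -> acc=36 shift=7
  byte[5]=0xEA cont=1 payload=0x6A=106: acc |= 106<<7 -> acc=13604 shift=14
  byte[6]=0x1D cont=0 payload=0x1D=29: acc |= 29<<14 -> acc=488740 shift=21 [end]
Varint 3: bytes[4:7] = A4 EA 1D -> value 488740 (3 byte(s))
  byte[7]=0xC2 cont=1 payload=0x42=66: acc |= 66<<0 -> acc=66 shift=7
  byte[8]=0x97 cont=1 payload=0x17=23: acc |= 23<<7 -> acc=3010 shift=14
  byte[9]=0xDC cont=1 payload=0x5C=92: acc |= 92<<14 -> acc=1510338 shift=21
  byte[10]=0x5A cont=0 payload=0x5A=90: acc |= 90<<21 -> acc=190254018 shift=28 [end]
Varint 4: bytes[7:11] = C2 97 DC 5A -> value 190254018 (4 byte(s))
  byte[11]=0x93 cont=1 payload=0x13=19: acc |= 19<<0 -> acc=19 shift=7
  byte[12]=0x12 cont=0 payload=0x12=18: acc |= 18<<7 -> acc=2323 shift=14 [end]
Varint 5: bytes[11:13] = 93 12 -> value 2323 (2 byte(s))
  byte[13]=0xD6 cont=1 payload=0x56=86: acc |= 86<<0 -> acc=86 shift=7
  byte[14]=0xC3 cont=1 payload=0x43=67: acc |= 67<<7 -> acc=8662 shift=14
  byte[15]=0x19 cont=0 payload=0x19=25: acc |= 25<<14 -> acc=418262 shift=21 [end]
Varint 6: bytes[13:16] = D6 C3 19 -> value 418262 (3 byte(s))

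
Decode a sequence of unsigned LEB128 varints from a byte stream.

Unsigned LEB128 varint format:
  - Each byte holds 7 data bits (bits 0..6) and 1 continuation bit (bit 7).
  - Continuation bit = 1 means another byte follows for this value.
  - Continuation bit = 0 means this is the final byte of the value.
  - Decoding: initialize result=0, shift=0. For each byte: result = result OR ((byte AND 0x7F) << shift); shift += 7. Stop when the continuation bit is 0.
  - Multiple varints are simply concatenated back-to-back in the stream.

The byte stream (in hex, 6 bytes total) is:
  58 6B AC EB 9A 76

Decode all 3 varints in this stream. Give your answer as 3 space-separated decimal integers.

Answer: 88 107 247903660

Derivation:
  byte[0]=0x58 cont=0 payload=0x58=88: acc |= 88<<0 -> acc=88 shift=7 [end]
Varint 1: bytes[0:1] = 58 -> value 88 (1 byte(s))
  byte[1]=0x6B cont=0 payload=0x6B=107: acc |= 107<<0 -> acc=107 shift=7 [end]
Varint 2: bytes[1:2] = 6B -> value 107 (1 byte(s))
  byte[2]=0xAC cont=1 payload=0x2C=44: acc |= 44<<0 -> acc=44 shift=7
  byte[3]=0xEB cont=1 payload=0x6B=107: acc |= 107<<7 -> acc=13740 shift=14
  byte[4]=0x9A cont=1 payload=0x1A=26: acc |= 26<<14 -> acc=439724 shift=21
  byte[5]=0x76 cont=0 payload=0x76=118: acc |= 118<<21 -> acc=247903660 shift=28 [end]
Varint 3: bytes[2:6] = AC EB 9A 76 -> value 247903660 (4 byte(s))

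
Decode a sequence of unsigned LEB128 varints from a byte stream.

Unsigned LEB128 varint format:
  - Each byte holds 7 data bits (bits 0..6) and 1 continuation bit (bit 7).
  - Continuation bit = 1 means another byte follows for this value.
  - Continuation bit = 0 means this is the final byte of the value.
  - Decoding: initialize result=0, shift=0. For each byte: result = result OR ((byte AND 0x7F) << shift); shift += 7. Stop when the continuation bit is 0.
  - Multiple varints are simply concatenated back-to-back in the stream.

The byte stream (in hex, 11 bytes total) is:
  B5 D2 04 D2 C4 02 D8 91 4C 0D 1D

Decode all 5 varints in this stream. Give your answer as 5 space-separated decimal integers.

  byte[0]=0xB5 cont=1 payload=0x35=53: acc |= 53<<0 -> acc=53 shift=7
  byte[1]=0xD2 cont=1 payload=0x52=82: acc |= 82<<7 -> acc=10549 shift=14
  byte[2]=0x04 cont=0 payload=0x04=4: acc |= 4<<14 -> acc=76085 shift=21 [end]
Varint 1: bytes[0:3] = B5 D2 04 -> value 76085 (3 byte(s))
  byte[3]=0xD2 cont=1 payload=0x52=82: acc |= 82<<0 -> acc=82 shift=7
  byte[4]=0xC4 cont=1 payload=0x44=68: acc |= 68<<7 -> acc=8786 shift=14
  byte[5]=0x02 cont=0 payload=0x02=2: acc |= 2<<14 -> acc=41554 shift=21 [end]
Varint 2: bytes[3:6] = D2 C4 02 -> value 41554 (3 byte(s))
  byte[6]=0xD8 cont=1 payload=0x58=88: acc |= 88<<0 -> acc=88 shift=7
  byte[7]=0x91 cont=1 payload=0x11=17: acc |= 17<<7 -> acc=2264 shift=14
  byte[8]=0x4C cont=0 payload=0x4C=76: acc |= 76<<14 -> acc=1247448 shift=21 [end]
Varint 3: bytes[6:9] = D8 91 4C -> value 1247448 (3 byte(s))
  byte[9]=0x0D cont=0 payload=0x0D=13: acc |= 13<<0 -> acc=13 shift=7 [end]
Varint 4: bytes[9:10] = 0D -> value 13 (1 byte(s))
  byte[10]=0x1D cont=0 payload=0x1D=29: acc |= 29<<0 -> acc=29 shift=7 [end]
Varint 5: bytes[10:11] = 1D -> value 29 (1 byte(s))

Answer: 76085 41554 1247448 13 29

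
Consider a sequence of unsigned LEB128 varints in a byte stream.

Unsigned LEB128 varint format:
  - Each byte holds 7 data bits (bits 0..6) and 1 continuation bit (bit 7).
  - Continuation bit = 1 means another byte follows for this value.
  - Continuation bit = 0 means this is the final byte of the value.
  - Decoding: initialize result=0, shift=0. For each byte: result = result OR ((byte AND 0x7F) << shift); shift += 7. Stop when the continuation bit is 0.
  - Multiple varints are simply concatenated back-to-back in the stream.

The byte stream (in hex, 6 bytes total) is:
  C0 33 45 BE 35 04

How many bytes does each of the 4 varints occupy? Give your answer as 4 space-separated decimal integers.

Answer: 2 1 2 1

Derivation:
  byte[0]=0xC0 cont=1 payload=0x40=64: acc |= 64<<0 -> acc=64 shift=7
  byte[1]=0x33 cont=0 payload=0x33=51: acc |= 51<<7 -> acc=6592 shift=14 [end]
Varint 1: bytes[0:2] = C0 33 -> value 6592 (2 byte(s))
  byte[2]=0x45 cont=0 payload=0x45=69: acc |= 69<<0 -> acc=69 shift=7 [end]
Varint 2: bytes[2:3] = 45 -> value 69 (1 byte(s))
  byte[3]=0xBE cont=1 payload=0x3E=62: acc |= 62<<0 -> acc=62 shift=7
  byte[4]=0x35 cont=0 payload=0x35=53: acc |= 53<<7 -> acc=6846 shift=14 [end]
Varint 3: bytes[3:5] = BE 35 -> value 6846 (2 byte(s))
  byte[5]=0x04 cont=0 payload=0x04=4: acc |= 4<<0 -> acc=4 shift=7 [end]
Varint 4: bytes[5:6] = 04 -> value 4 (1 byte(s))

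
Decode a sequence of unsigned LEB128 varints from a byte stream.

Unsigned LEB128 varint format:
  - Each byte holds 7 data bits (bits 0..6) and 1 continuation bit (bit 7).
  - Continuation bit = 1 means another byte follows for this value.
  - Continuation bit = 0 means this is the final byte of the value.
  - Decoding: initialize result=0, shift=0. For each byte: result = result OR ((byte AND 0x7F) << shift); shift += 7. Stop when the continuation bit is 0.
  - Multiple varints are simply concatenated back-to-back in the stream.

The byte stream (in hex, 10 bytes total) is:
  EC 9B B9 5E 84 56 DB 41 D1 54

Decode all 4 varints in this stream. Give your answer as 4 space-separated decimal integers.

  byte[0]=0xEC cont=1 payload=0x6C=108: acc |= 108<<0 -> acc=108 shift=7
  byte[1]=0x9B cont=1 payload=0x1B=27: acc |= 27<<7 -> acc=3564 shift=14
  byte[2]=0xB9 cont=1 payload=0x39=57: acc |= 57<<14 -> acc=937452 shift=21
  byte[3]=0x5E cont=0 payload=0x5E=94: acc |= 94<<21 -> acc=198069740 shift=28 [end]
Varint 1: bytes[0:4] = EC 9B B9 5E -> value 198069740 (4 byte(s))
  byte[4]=0x84 cont=1 payload=0x04=4: acc |= 4<<0 -> acc=4 shift=7
  byte[5]=0x56 cont=0 payload=0x56=86: acc |= 86<<7 -> acc=11012 shift=14 [end]
Varint 2: bytes[4:6] = 84 56 -> value 11012 (2 byte(s))
  byte[6]=0xDB cont=1 payload=0x5B=91: acc |= 91<<0 -> acc=91 shift=7
  byte[7]=0x41 cont=0 payload=0x41=65: acc |= 65<<7 -> acc=8411 shift=14 [end]
Varint 3: bytes[6:8] = DB 41 -> value 8411 (2 byte(s))
  byte[8]=0xD1 cont=1 payload=0x51=81: acc |= 81<<0 -> acc=81 shift=7
  byte[9]=0x54 cont=0 payload=0x54=84: acc |= 84<<7 -> acc=10833 shift=14 [end]
Varint 4: bytes[8:10] = D1 54 -> value 10833 (2 byte(s))

Answer: 198069740 11012 8411 10833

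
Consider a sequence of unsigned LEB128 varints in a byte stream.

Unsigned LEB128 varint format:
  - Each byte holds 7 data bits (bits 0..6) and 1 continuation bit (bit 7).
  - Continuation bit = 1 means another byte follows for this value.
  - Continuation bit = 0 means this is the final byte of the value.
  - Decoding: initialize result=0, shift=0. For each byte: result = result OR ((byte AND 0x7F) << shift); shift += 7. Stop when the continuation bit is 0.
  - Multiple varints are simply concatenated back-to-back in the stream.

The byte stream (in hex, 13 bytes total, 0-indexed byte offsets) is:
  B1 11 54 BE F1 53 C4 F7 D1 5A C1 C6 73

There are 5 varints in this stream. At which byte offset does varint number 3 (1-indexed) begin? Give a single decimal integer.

  byte[0]=0xB1 cont=1 payload=0x31=49: acc |= 49<<0 -> acc=49 shift=7
  byte[1]=0x11 cont=0 payload=0x11=17: acc |= 17<<7 -> acc=2225 shift=14 [end]
Varint 1: bytes[0:2] = B1 11 -> value 2225 (2 byte(s))
  byte[2]=0x54 cont=0 payload=0x54=84: acc |= 84<<0 -> acc=84 shift=7 [end]
Varint 2: bytes[2:3] = 54 -> value 84 (1 byte(s))
  byte[3]=0xBE cont=1 payload=0x3E=62: acc |= 62<<0 -> acc=62 shift=7
  byte[4]=0xF1 cont=1 payload=0x71=113: acc |= 113<<7 -> acc=14526 shift=14
  byte[5]=0x53 cont=0 payload=0x53=83: acc |= 83<<14 -> acc=1374398 shift=21 [end]
Varint 3: bytes[3:6] = BE F1 53 -> value 1374398 (3 byte(s))
  byte[6]=0xC4 cont=1 payload=0x44=68: acc |= 68<<0 -> acc=68 shift=7
  byte[7]=0xF7 cont=1 payload=0x77=119: acc |= 119<<7 -> acc=15300 shift=14
  byte[8]=0xD1 cont=1 payload=0x51=81: acc |= 81<<14 -> acc=1342404 shift=21
  byte[9]=0x5A cont=0 payload=0x5A=90: acc |= 90<<21 -> acc=190086084 shift=28 [end]
Varint 4: bytes[6:10] = C4 F7 D1 5A -> value 190086084 (4 byte(s))
  byte[10]=0xC1 cont=1 payload=0x41=65: acc |= 65<<0 -> acc=65 shift=7
  byte[11]=0xC6 cont=1 payload=0x46=70: acc |= 70<<7 -> acc=9025 shift=14
  byte[12]=0x73 cont=0 payload=0x73=115: acc |= 115<<14 -> acc=1893185 shift=21 [end]
Varint 5: bytes[10:13] = C1 C6 73 -> value 1893185 (3 byte(s))

Answer: 3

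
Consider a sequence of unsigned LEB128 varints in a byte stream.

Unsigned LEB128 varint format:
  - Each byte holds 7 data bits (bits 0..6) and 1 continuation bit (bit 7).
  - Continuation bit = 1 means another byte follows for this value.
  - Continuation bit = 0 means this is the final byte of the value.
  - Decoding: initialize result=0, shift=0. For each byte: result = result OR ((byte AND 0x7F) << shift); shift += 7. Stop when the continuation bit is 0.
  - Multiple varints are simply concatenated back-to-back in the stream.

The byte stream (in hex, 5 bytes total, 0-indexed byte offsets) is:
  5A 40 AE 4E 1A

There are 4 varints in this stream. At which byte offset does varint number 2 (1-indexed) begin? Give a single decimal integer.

  byte[0]=0x5A cont=0 payload=0x5A=90: acc |= 90<<0 -> acc=90 shift=7 [end]
Varint 1: bytes[0:1] = 5A -> value 90 (1 byte(s))
  byte[1]=0x40 cont=0 payload=0x40=64: acc |= 64<<0 -> acc=64 shift=7 [end]
Varint 2: bytes[1:2] = 40 -> value 64 (1 byte(s))
  byte[2]=0xAE cont=1 payload=0x2E=46: acc |= 46<<0 -> acc=46 shift=7
  byte[3]=0x4E cont=0 payload=0x4E=78: acc |= 78<<7 -> acc=10030 shift=14 [end]
Varint 3: bytes[2:4] = AE 4E -> value 10030 (2 byte(s))
  byte[4]=0x1A cont=0 payload=0x1A=26: acc |= 26<<0 -> acc=26 shift=7 [end]
Varint 4: bytes[4:5] = 1A -> value 26 (1 byte(s))

Answer: 1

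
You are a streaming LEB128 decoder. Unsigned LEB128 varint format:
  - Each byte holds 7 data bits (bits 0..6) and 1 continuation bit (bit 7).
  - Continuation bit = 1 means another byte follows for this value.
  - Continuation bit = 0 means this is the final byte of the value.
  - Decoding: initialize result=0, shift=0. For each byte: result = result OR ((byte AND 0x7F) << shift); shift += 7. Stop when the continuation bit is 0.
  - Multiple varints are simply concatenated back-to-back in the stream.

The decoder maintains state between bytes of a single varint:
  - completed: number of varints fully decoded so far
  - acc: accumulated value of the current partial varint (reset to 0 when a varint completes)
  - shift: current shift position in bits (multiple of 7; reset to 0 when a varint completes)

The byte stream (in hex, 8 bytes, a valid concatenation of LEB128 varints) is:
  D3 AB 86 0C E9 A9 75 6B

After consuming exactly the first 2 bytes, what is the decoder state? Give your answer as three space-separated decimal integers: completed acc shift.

Answer: 0 5587 14

Derivation:
byte[0]=0xD3 cont=1 payload=0x53: acc |= 83<<0 -> completed=0 acc=83 shift=7
byte[1]=0xAB cont=1 payload=0x2B: acc |= 43<<7 -> completed=0 acc=5587 shift=14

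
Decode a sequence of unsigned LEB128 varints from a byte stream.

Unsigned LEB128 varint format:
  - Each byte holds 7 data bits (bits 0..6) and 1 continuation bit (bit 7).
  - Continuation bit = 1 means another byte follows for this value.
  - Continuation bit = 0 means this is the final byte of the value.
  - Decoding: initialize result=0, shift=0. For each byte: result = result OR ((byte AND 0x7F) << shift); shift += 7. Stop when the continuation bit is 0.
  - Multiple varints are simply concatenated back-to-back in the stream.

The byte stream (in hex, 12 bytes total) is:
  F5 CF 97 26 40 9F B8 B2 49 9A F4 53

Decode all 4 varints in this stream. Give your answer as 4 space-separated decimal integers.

  byte[0]=0xF5 cont=1 payload=0x75=117: acc |= 117<<0 -> acc=117 shift=7
  byte[1]=0xCF cont=1 payload=0x4F=79: acc |= 79<<7 -> acc=10229 shift=14
  byte[2]=0x97 cont=1 payload=0x17=23: acc |= 23<<14 -> acc=387061 shift=21
  byte[3]=0x26 cont=0 payload=0x26=38: acc |= 38<<21 -> acc=80078837 shift=28 [end]
Varint 1: bytes[0:4] = F5 CF 97 26 -> value 80078837 (4 byte(s))
  byte[4]=0x40 cont=0 payload=0x40=64: acc |= 64<<0 -> acc=64 shift=7 [end]
Varint 2: bytes[4:5] = 40 -> value 64 (1 byte(s))
  byte[5]=0x9F cont=1 payload=0x1F=31: acc |= 31<<0 -> acc=31 shift=7
  byte[6]=0xB8 cont=1 payload=0x38=56: acc |= 56<<7 -> acc=7199 shift=14
  byte[7]=0xB2 cont=1 payload=0x32=50: acc |= 50<<14 -> acc=826399 shift=21
  byte[8]=0x49 cont=0 payload=0x49=73: acc |= 73<<21 -> acc=153918495 shift=28 [end]
Varint 3: bytes[5:9] = 9F B8 B2 49 -> value 153918495 (4 byte(s))
  byte[9]=0x9A cont=1 payload=0x1A=26: acc |= 26<<0 -> acc=26 shift=7
  byte[10]=0xF4 cont=1 payload=0x74=116: acc |= 116<<7 -> acc=14874 shift=14
  byte[11]=0x53 cont=0 payload=0x53=83: acc |= 83<<14 -> acc=1374746 shift=21 [end]
Varint 4: bytes[9:12] = 9A F4 53 -> value 1374746 (3 byte(s))

Answer: 80078837 64 153918495 1374746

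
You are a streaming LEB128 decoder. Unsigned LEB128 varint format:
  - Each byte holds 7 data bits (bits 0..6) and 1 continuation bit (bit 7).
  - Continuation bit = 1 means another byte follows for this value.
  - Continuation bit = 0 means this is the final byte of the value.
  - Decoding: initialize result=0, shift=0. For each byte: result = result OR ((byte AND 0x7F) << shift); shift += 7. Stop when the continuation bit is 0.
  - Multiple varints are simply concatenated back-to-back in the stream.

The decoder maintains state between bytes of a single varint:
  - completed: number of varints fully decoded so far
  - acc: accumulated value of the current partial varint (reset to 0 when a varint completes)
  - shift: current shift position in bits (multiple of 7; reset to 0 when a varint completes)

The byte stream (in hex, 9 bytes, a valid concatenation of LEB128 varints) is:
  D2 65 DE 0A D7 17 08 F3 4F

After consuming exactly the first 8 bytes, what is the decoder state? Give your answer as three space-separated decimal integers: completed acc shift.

Answer: 4 115 7

Derivation:
byte[0]=0xD2 cont=1 payload=0x52: acc |= 82<<0 -> completed=0 acc=82 shift=7
byte[1]=0x65 cont=0 payload=0x65: varint #1 complete (value=13010); reset -> completed=1 acc=0 shift=0
byte[2]=0xDE cont=1 payload=0x5E: acc |= 94<<0 -> completed=1 acc=94 shift=7
byte[3]=0x0A cont=0 payload=0x0A: varint #2 complete (value=1374); reset -> completed=2 acc=0 shift=0
byte[4]=0xD7 cont=1 payload=0x57: acc |= 87<<0 -> completed=2 acc=87 shift=7
byte[5]=0x17 cont=0 payload=0x17: varint #3 complete (value=3031); reset -> completed=3 acc=0 shift=0
byte[6]=0x08 cont=0 payload=0x08: varint #4 complete (value=8); reset -> completed=4 acc=0 shift=0
byte[7]=0xF3 cont=1 payload=0x73: acc |= 115<<0 -> completed=4 acc=115 shift=7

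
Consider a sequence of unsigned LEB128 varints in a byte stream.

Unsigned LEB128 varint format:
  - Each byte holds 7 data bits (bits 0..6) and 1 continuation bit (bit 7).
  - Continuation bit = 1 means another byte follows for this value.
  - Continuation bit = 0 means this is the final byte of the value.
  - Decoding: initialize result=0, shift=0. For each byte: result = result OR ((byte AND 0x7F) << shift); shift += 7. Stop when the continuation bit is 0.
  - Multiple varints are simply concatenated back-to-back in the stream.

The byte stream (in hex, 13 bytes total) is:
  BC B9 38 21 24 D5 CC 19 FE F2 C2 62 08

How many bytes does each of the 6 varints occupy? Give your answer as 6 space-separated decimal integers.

  byte[0]=0xBC cont=1 payload=0x3C=60: acc |= 60<<0 -> acc=60 shift=7
  byte[1]=0xB9 cont=1 payload=0x39=57: acc |= 57<<7 -> acc=7356 shift=14
  byte[2]=0x38 cont=0 payload=0x38=56: acc |= 56<<14 -> acc=924860 shift=21 [end]
Varint 1: bytes[0:3] = BC B9 38 -> value 924860 (3 byte(s))
  byte[3]=0x21 cont=0 payload=0x21=33: acc |= 33<<0 -> acc=33 shift=7 [end]
Varint 2: bytes[3:4] = 21 -> value 33 (1 byte(s))
  byte[4]=0x24 cont=0 payload=0x24=36: acc |= 36<<0 -> acc=36 shift=7 [end]
Varint 3: bytes[4:5] = 24 -> value 36 (1 byte(s))
  byte[5]=0xD5 cont=1 payload=0x55=85: acc |= 85<<0 -> acc=85 shift=7
  byte[6]=0xCC cont=1 payload=0x4C=76: acc |= 76<<7 -> acc=9813 shift=14
  byte[7]=0x19 cont=0 payload=0x19=25: acc |= 25<<14 -> acc=419413 shift=21 [end]
Varint 4: bytes[5:8] = D5 CC 19 -> value 419413 (3 byte(s))
  byte[8]=0xFE cont=1 payload=0x7E=126: acc |= 126<<0 -> acc=126 shift=7
  byte[9]=0xF2 cont=1 payload=0x72=114: acc |= 114<<7 -> acc=14718 shift=14
  byte[10]=0xC2 cont=1 payload=0x42=66: acc |= 66<<14 -> acc=1096062 shift=21
  byte[11]=0x62 cont=0 payload=0x62=98: acc |= 98<<21 -> acc=206616958 shift=28 [end]
Varint 5: bytes[8:12] = FE F2 C2 62 -> value 206616958 (4 byte(s))
  byte[12]=0x08 cont=0 payload=0x08=8: acc |= 8<<0 -> acc=8 shift=7 [end]
Varint 6: bytes[12:13] = 08 -> value 8 (1 byte(s))

Answer: 3 1 1 3 4 1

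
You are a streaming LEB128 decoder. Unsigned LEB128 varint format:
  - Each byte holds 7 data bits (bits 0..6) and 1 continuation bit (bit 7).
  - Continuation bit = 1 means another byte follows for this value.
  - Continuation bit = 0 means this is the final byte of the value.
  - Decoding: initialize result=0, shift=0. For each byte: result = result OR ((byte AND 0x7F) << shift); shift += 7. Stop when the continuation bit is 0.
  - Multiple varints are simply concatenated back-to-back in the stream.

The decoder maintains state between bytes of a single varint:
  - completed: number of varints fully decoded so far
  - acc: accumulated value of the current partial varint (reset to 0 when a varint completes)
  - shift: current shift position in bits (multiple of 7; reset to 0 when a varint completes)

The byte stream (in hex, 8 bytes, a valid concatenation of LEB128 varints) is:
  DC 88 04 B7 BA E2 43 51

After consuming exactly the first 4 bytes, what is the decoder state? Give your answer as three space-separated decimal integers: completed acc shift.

Answer: 1 55 7

Derivation:
byte[0]=0xDC cont=1 payload=0x5C: acc |= 92<<0 -> completed=0 acc=92 shift=7
byte[1]=0x88 cont=1 payload=0x08: acc |= 8<<7 -> completed=0 acc=1116 shift=14
byte[2]=0x04 cont=0 payload=0x04: varint #1 complete (value=66652); reset -> completed=1 acc=0 shift=0
byte[3]=0xB7 cont=1 payload=0x37: acc |= 55<<0 -> completed=1 acc=55 shift=7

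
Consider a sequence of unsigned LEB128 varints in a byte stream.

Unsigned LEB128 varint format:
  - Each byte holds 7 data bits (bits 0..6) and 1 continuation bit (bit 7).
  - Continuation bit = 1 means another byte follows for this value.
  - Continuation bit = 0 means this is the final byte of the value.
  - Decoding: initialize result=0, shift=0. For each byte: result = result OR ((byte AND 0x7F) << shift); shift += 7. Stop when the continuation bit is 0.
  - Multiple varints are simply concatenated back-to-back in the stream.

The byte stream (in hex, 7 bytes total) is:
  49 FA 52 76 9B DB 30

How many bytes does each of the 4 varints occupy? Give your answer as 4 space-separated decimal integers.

  byte[0]=0x49 cont=0 payload=0x49=73: acc |= 73<<0 -> acc=73 shift=7 [end]
Varint 1: bytes[0:1] = 49 -> value 73 (1 byte(s))
  byte[1]=0xFA cont=1 payload=0x7A=122: acc |= 122<<0 -> acc=122 shift=7
  byte[2]=0x52 cont=0 payload=0x52=82: acc |= 82<<7 -> acc=10618 shift=14 [end]
Varint 2: bytes[1:3] = FA 52 -> value 10618 (2 byte(s))
  byte[3]=0x76 cont=0 payload=0x76=118: acc |= 118<<0 -> acc=118 shift=7 [end]
Varint 3: bytes[3:4] = 76 -> value 118 (1 byte(s))
  byte[4]=0x9B cont=1 payload=0x1B=27: acc |= 27<<0 -> acc=27 shift=7
  byte[5]=0xDB cont=1 payload=0x5B=91: acc |= 91<<7 -> acc=11675 shift=14
  byte[6]=0x30 cont=0 payload=0x30=48: acc |= 48<<14 -> acc=798107 shift=21 [end]
Varint 4: bytes[4:7] = 9B DB 30 -> value 798107 (3 byte(s))

Answer: 1 2 1 3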